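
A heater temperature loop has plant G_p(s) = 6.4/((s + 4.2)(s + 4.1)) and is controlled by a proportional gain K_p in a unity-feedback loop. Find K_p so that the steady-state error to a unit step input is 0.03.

Steady-state error for a unit step on this type-0 loop is 1/(1 + K_p·G_p(0)).
G_p(0) = 0.3717. Require 1/(1 + K_p·0.3717) = 0.03, so 1 + 0.3717·K_p = 33.33.
K_p = (33.33 − 1)/0.3717 = 87.

K_p = 87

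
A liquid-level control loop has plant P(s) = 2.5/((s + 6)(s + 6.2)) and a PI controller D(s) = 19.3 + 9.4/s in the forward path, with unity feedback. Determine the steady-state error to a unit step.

The open loop D(s)P(s) has a pole at the origin (type 1), so the static position error constant is infinite and e_ss = 1/(1+∞) = 0.

0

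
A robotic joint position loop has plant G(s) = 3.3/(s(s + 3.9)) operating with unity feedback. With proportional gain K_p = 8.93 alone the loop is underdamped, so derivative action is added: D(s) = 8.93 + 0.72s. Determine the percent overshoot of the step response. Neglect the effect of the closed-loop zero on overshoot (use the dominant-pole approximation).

10.8%

Forward path: (8.93 + 0.72s)·3.3/(s(s+3.9)). The closed-loop characteristic equation is s² + (3.9 + 3.3·0.72)s + 3.3·8.93 = 0.
That is s² + 6.276s + 29.47 = 0, so ω_n = 5.429 rad/s and ζ = 6.276/(2·5.429) = 0.5781.
%OS = 100·exp(−πζ/√(1−ζ²)) = 10.8%.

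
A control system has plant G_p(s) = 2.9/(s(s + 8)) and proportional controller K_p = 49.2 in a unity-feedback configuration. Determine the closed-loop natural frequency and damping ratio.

1 + K_p·G_p(s) = 0 gives s² + 8s + 142.7 = 0.
Matching s² + 2ζω_n s + ω_n²: ω_n = √142.7 = 11.94 rad/s and 2ζω_n = 8, so ζ = 8/(2·11.94) = 0.335.

ω_n = 11.9 rad/s, ζ = 0.335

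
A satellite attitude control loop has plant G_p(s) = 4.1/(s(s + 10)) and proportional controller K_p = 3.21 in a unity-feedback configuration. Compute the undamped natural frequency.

1 + K_p·G_p(s) = 0 gives s² + 10s + 13.16 = 0.
Matching s² + 2ζω_n s + ω_n²: ω_n = √13.16 = 3.628 rad/s and 2ζω_n = 10, so ζ = 10/(2·3.628) = 1.38.

ω_n = 3.63 rad/s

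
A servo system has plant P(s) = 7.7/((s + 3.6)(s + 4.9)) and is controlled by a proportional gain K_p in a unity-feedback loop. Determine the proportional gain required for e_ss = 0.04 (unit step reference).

Steady-state error for a unit step on this type-0 loop is 1/(1 + K_p·P(0)).
P(0) = 0.4365. Require 1/(1 + K_p·0.4365) = 0.04, so 1 + 0.4365·K_p = 25.
K_p = (25 − 1)/0.4365 = 55.

K_p = 55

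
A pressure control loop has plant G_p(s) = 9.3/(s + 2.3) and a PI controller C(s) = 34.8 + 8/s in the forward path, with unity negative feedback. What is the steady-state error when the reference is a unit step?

The open loop C(s)G_p(s) has a pole at the origin (type 1), so the static position error constant is infinite and e_ss = 1/(1+∞) = 0.

0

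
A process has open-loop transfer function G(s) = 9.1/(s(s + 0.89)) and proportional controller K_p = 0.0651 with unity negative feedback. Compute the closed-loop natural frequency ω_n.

ω_n = 0.77 rad/s

The closed-loop denominator is s(s+0.89) + 0.0651·9.1 = s² + 0.89s + 0.5924.
So ω_n² = 0.5924 ⇒ ω_n = 0.7697 rad/s, and ζ = 0.89/(2ω_n) = 0.578.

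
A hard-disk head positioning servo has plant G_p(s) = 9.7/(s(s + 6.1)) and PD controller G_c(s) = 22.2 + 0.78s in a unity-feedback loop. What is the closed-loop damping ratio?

Forward path: (22.2 + 0.78s)·9.7/(s(s+6.1)). The closed-loop characteristic equation is s² + (6.1 + 9.7·0.78)s + 9.7·22.2 = 0.
That is s² + 13.67s + 215.3 = 0, so ω_n = 14.67 rad/s and ζ = 13.67/(2·14.67) = 0.4656.

ζ = 0.466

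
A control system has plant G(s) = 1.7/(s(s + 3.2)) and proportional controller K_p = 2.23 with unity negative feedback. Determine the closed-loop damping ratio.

With unity feedback the closed-loop characteristic equation is s² + 3.2s + 2.23·1.7 = s² + 3.2s + 3.791 = 0.
Matching s² + 2ζω_n s + ω_n²: ω_n = √3.791 = 1.947 rad/s and 2ζω_n = 3.2, so ζ = 3.2/(2·1.947) = 0.822.

ζ = 0.822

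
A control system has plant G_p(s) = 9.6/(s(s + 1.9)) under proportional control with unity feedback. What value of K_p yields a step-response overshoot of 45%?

K_p = 1.55

From %OS = 100·exp(−πζ/√(1−ζ²)) = 45%, ζ = −ln(0.45)/√(π²+ln²(0.45)) = 0.2463.
Characteristic equation s² + 1.9s + 9.6K_p = 0 gives ζ = 1.9/(2√(9.6K_p)).
Setting ζ = 0.2463: √(9.6K_p) = 1.9/(2·0.2463) = 3.856, so K_p = 14.87/9.6 = 1.55.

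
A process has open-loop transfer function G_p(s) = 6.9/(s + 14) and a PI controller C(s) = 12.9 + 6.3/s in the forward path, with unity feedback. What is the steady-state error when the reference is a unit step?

The open loop C(s)G_p(s) has a pole at the origin (type 1), so the static position error constant is infinite and e_ss = 1/(1+∞) = 0.

0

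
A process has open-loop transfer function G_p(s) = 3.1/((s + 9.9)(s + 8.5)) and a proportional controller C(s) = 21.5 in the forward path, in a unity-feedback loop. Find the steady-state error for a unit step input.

The loop is type 0. Static position error constant K_pos = C(0)·G_p(0) = 21.5·0.03684 = 0.792.
Steady-state error to a unit step: e_ss = 1/(1+K_pos) = 1/1.792 = 0.558.

0.558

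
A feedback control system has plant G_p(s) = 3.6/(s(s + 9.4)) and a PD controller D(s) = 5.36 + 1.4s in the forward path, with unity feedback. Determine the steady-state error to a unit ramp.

The loop has one pole at the origin (type 1). Velocity error constant K_v = lim_{s→0} s·D(s)G_p(s) = 5.36·3.6/9.4 = 2.053.
Steady-state error to a unit ramp: e_ss = 1/K_v = 0.487.

0.487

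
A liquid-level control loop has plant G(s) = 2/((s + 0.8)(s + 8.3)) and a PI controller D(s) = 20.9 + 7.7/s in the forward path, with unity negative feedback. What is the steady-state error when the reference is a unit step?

The open loop D(s)G(s) has a pole at the origin (type 1), so the static position error constant is infinite and e_ss = 1/(1+∞) = 0.

0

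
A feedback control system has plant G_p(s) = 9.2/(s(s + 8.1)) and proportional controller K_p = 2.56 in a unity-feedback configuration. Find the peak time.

T_p = 1.17 s

The closed-loop denominator s² + 8.1s + 23.55 gives ω_n = √23.55 = 4.853 and ζ = 8.1/(2ω_n) = 0.8345.
Damped frequency ω_d = ω_n√(1−ζ²) = 2.674 rad/s, so peak time T_p = π/ω_d = 1.17 s.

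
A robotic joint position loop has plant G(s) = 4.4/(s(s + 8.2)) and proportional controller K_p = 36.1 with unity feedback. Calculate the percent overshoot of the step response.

Closed-loop characteristic equation: s² + 8.2s + 158.8 = 0, so ω_n = 12.6 rad/s and ζ = 8.2/(2·12.6) = 0.3253.
%OS = 100·exp(−πζ/√(1−ζ²)) = 100·exp(−π·0.3253/√0.8942) = 33.9%.

33.9%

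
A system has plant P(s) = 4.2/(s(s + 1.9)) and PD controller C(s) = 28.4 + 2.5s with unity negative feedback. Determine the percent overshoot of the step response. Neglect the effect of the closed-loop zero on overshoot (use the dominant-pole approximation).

Forward path: (28.4 + 2.5s)·4.2/(s(s+1.9)). The closed-loop characteristic equation is s² + (1.9 + 4.2·2.5)s + 4.2·28.4 = 0.
That is s² + 12.4s + 119.3 = 0, so ω_n = 10.92 rad/s and ζ = 12.4/(2·10.92) = 0.5677.
%OS = 100·exp(−πζ/√(1−ζ²)) = 11.5%.

11.5%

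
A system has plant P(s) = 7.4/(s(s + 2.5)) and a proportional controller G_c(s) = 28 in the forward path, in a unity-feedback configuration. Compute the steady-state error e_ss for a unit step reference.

0

The open loop G_c(s)P(s) has a pole at the origin (type 1), so the static position error constant is infinite and e_ss = 1/(1+∞) = 0.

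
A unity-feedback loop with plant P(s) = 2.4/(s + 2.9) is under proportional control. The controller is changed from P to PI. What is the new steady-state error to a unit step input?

The integrator makes K_pos = lim_{s→0} C(s)G(s) infinite, so e_ss = 1/(1+K_pos) = 0.

0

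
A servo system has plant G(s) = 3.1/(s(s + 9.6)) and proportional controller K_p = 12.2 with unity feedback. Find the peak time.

From 1 + K_pG(s) = 0: s² + 9.6s + 37.82 = 0 ⇒ ω_n = 6.15, ζ = 0.7805.
Damped frequency ω_d = ω_n√(1−ζ²) = 3.844 rad/s, so peak time T_p = π/ω_d = 0.817 s.

T_p = 0.817 s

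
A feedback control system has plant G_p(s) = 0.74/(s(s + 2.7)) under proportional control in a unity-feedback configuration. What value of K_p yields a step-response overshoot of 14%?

K_p = 8.75

From %OS = 100·exp(−πζ/√(1−ζ²)) = 14%, ζ = −ln(0.14)/√(π²+ln²(0.14)) = 0.5305.
Characteristic equation s² + 2.7s + 0.74K_p = 0 gives ζ = 2.7/(2√(0.74K_p)).
Setting ζ = 0.5305: √(0.74K_p) = 2.7/(2·0.5305) = 2.545, so K_p = 6.476/0.74 = 8.75.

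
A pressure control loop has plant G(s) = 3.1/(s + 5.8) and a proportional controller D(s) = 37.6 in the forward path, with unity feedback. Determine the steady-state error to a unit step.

0.0474

The loop is type 0. Static position error constant K_pos = D(0)·G(0) = 37.6·0.5345 = 20.1.
Steady-state error to a unit step: e_ss = 1/(1+K_pos) = 1/21.1 = 0.0474.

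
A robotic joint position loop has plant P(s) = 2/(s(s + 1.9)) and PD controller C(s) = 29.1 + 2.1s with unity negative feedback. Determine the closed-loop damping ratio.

Forward path: (29.1 + 2.1s)·2/(s(s+1.9)). The closed-loop characteristic equation is s² + (1.9 + 2·2.1)s + 2·29.1 = 0.
That is s² + 6.1s + 58.2 = 0, so ω_n = 7.629 rad/s and ζ = 6.1/(2·7.629) = 0.3998.

ζ = 0.4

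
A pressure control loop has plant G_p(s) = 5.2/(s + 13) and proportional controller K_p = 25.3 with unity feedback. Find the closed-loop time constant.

τ = 0.00692 s

Closed-loop transfer function: T(s) = K_p·G_p(s)/(1 + K_p·G_p(s)) = 131.6/(s + 13 + 131.6) = 131.6/(s + 144.6).
Time constant τ = 1/144.6 = 0.00692 s.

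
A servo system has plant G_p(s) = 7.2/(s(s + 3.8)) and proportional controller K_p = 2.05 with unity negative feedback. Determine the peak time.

The closed-loop denominator s² + 3.8s + 14.76 gives ω_n = √14.76 = 3.842 and ζ = 3.8/(2ω_n) = 0.4946.
Damped frequency ω_d = ω_n√(1−ζ²) = 3.339 rad/s, so peak time T_p = π/ω_d = 0.941 s.

T_p = 0.941 s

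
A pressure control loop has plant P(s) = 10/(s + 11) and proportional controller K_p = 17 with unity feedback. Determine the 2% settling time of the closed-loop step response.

Closed-loop transfer function: T(s) = K_p·P(s)/(1 + K_p·P(s)) = 170/(s + 11 + 170) = 170/(s + 181).
Time constant τ = 1/181 = 0.005525 s, so the 2% settling time is about 4τ = 0.0221 s.

T_s ≈ 0.0221 s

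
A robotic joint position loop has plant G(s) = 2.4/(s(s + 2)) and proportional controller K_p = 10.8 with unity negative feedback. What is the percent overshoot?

53.3%

From 1 + K_pG(s) = 0: s² + 2s + 25.92 = 0 ⇒ ω_n = 5.091, ζ = 0.1964.
%OS = 100·exp(−πζ/√(1−ζ²)) = 100·exp(−π·0.1964/√0.9614) = 53.3%.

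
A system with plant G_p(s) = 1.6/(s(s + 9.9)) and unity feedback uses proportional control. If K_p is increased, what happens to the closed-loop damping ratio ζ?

ζ = 9.9/(2√(1.6K_p)); increasing K_p raises the denominator, so ζ falls.

decrease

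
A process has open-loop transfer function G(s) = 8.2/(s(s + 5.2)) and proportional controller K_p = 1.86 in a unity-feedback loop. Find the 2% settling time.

T_s ≈ 1.54 s

The closed-loop denominator s² + 5.2s + 15.25 gives ω_n = √15.25 = 3.905 and ζ = 5.2/(2ω_n) = 0.6657.
2% settling time T_s ≈ 4/(ζω_n) = 4/2.6 = 1.54 s.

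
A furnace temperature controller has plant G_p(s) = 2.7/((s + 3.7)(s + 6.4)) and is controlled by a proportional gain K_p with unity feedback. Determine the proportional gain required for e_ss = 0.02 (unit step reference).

For a type-0 loop with proportional control, e_ss = 1/(1 + K_p·G_p(0)).
G_p(0) = 0.114. Require 1/(1 + K_p·0.114) = 0.02, so 1 + 0.114·K_p = 50.
K_p = (50 − 1)/0.114 = 430.

K_p = 430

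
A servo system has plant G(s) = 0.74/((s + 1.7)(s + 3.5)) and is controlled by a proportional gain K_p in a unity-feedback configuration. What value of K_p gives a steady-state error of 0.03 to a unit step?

K_p = 260

The loop is type 0, so e_ss(step) = 1/(1 + K_pos) with K_pos = K_p·G(0).
G(0) = 0.1244. Require 1/(1 + K_p·0.1244) = 0.03, so 1 + 0.1244·K_p = 33.33.
K_p = (33.33 − 1)/0.1244 = 260.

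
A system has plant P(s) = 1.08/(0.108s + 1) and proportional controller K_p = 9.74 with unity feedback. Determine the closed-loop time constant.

τ = 0.00938 s

Closed loop: T(s) = K_p·P/(1+K_p·P) = 10.52/(0.108s + 1 + 10.52), with pole at s = −(1 + 10.52)/0.108 = −106.7.
Closed-loop time constant τ = 1/106.7 = 0.00938 s.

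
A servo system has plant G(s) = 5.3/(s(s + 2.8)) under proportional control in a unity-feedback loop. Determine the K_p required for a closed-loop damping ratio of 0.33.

K_p = 3.4

Closed-loop characteristic equation: s² + 2.8s + K_p·5.3 = 0.
So ω_n = √(5.3K_p) and 2ζω_n = 2.8, giving ζ = 2.8/(2√(5.3K_p)).
Setting ζ = 0.33: √(5.3K_p) = 2.8/(2·0.33) = 4.242, so K_p = 18/5.3 = 3.4.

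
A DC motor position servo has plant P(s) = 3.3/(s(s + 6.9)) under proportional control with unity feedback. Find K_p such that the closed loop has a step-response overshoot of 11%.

K_p = 10.9

From %OS = 100·exp(−πζ/√(1−ζ²)) = 11%, ζ = −ln(0.11)/√(π²+ln²(0.11)) = 0.5749.
Characteristic equation s² + 6.9s + 3.3K_p = 0 gives ζ = 6.9/(2√(3.3K_p)).
Setting ζ = 0.5749: √(3.3K_p) = 6.9/(2·0.5749) = 6.001, so K_p = 36.01/3.3 = 10.9.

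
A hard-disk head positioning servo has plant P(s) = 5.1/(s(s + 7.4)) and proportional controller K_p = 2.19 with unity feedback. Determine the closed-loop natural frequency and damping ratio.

ω_n = 3.34 rad/s, ζ = 1.11

1 + K_p·P(s) = 0 gives s² + 7.4s + 11.17 = 0.
So ω_n² = 11.17 ⇒ ω_n = 3.342 rad/s, and ζ = 7.4/(2ω_n) = 1.11.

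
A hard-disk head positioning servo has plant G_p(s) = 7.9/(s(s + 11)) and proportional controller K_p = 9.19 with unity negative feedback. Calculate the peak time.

T_p = 0.483 s

From 1 + K_pG_p(s) = 0: s² + 11s + 72.6 = 0 ⇒ ω_n = 8.521, ζ = 0.6455.
Damped frequency ω_d = ω_n√(1−ζ²) = 6.508 rad/s, so peak time T_p = π/ω_d = 0.483 s.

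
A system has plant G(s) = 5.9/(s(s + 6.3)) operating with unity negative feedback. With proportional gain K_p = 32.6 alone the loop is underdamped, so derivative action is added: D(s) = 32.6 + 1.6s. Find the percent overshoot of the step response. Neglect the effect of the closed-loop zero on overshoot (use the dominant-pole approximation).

11.5%

Forward path: (32.6 + 1.6s)·5.9/(s(s+6.3)). The closed-loop characteristic equation is s² + (6.3 + 5.9·1.6)s + 5.9·32.6 = 0.
That is s² + 15.74s + 192.3 = 0, so ω_n = 13.87 rad/s and ζ = 15.74/(2·13.87) = 0.5675.
%OS = 100·exp(−πζ/√(1−ζ²)) = 11.5%.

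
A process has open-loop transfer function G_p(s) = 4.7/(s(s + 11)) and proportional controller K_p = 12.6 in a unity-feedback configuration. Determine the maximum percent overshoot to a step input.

From 1 + K_pG_p(s) = 0: s² + 11s + 59.22 = 0 ⇒ ω_n = 7.695, ζ = 0.7147.
%OS = 100·exp(−πζ/√(1−ζ²)) = 100·exp(−π·0.7147/√0.4892) = 4.03%.

4.03%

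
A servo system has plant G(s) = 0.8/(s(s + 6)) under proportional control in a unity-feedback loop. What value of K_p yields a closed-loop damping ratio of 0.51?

K_p = 43.3

Closed-loop characteristic equation: s² + 6s + K_p·0.8 = 0.
So ω_n = √(0.8K_p) and 2ζω_n = 6, giving ζ = 6/(2√(0.8K_p)).
Setting ζ = 0.51: √(0.8K_p) = 6/(2·0.51) = 5.882, so K_p = 34.6/0.8 = 43.3.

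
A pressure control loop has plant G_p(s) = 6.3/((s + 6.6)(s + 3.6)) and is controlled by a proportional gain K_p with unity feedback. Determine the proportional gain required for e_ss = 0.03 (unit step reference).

K_p = 122

Steady-state error for a unit step on this type-0 loop is 1/(1 + K_p·G_p(0)).
G_p(0) = 0.2652. Require 1/(1 + K_p·0.2652) = 0.03, so 1 + 0.2652·K_p = 33.33.
K_p = (33.33 − 1)/0.2652 = 122.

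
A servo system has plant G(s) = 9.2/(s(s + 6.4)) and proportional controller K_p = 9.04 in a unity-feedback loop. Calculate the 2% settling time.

T_s ≈ 1.25 s

Closed-loop characteristic equation: s² + 6.4s + 83.17 = 0, so ω_n = 9.12 rad/s and ζ = 6.4/(2·9.12) = 0.3509.
2% settling time T_s ≈ 4/(ζω_n) = 4/3.2 = 1.25 s.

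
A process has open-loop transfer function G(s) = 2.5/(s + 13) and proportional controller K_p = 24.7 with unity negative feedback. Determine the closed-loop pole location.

s = -74.75

Closed-loop transfer function: T(s) = K_p·G(s)/(1 + K_p·G(s)) = 61.75/(s + 13 + 61.75) = 61.75/(s + 74.75).
The closed-loop pole is at s = −74.75.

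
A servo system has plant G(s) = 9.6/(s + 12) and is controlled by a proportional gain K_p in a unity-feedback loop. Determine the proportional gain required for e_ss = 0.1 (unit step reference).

The loop is type 0, so e_ss(step) = 1/(1 + K_pos) with K_pos = K_p·G(0).
G(0) = 0.8. Require 1/(1 + K_p·0.8) = 0.1, so 1 + 0.8·K_p = 10.
K_p = (10 − 1)/0.8 = 11.3.

K_p = 11.3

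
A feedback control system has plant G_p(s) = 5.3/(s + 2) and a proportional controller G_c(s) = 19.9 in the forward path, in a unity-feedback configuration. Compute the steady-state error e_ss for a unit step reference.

The loop is type 0. Static position error constant K_pos = G_c(0)·G_p(0) = 19.9·2.65 = 52.73.
Steady-state error to a unit step: e_ss = 1/(1+K_pos) = 1/53.73 = 0.0186.

0.0186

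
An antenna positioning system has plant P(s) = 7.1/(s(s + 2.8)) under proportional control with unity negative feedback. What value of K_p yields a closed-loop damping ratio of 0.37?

K_p = 2.02

Closed-loop characteristic equation: s² + 2.8s + K_p·7.1 = 0.
So ω_n = √(7.1K_p) and 2ζω_n = 2.8, giving ζ = 2.8/(2√(7.1K_p)).
Setting ζ = 0.37: √(7.1K_p) = 2.8/(2·0.37) = 3.784, so K_p = 14.32/7.1 = 2.02.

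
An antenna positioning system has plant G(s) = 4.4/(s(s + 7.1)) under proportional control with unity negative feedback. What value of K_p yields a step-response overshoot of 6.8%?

From %OS = 100·exp(−πζ/√(1−ζ²)) = 6.8%, ζ = −ln(0.068)/√(π²+ln²(0.068)) = 0.6502.
Characteristic equation s² + 7.1s + 4.4K_p = 0 gives ζ = 7.1/(2√(4.4K_p)).
Setting ζ = 0.6502: √(4.4K_p) = 7.1/(2·0.6502) = 5.46, so K_p = 29.81/4.4 = 6.78.

K_p = 6.78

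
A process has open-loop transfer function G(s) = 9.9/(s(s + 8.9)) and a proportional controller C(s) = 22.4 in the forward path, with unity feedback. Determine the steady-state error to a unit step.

The open loop C(s)G(s) has a pole at the origin (type 1), so the static position error constant is infinite and e_ss = 1/(1+∞) = 0.

0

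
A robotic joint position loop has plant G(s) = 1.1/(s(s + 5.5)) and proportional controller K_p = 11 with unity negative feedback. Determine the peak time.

T_p = 1.47 s

From 1 + K_pG(s) = 0: s² + 5.5s + 12.1 = 0 ⇒ ω_n = 3.479, ζ = 0.7906.
Damped frequency ω_d = ω_n√(1−ζ²) = 2.13 rad/s, so peak time T_p = π/ω_d = 1.47 s.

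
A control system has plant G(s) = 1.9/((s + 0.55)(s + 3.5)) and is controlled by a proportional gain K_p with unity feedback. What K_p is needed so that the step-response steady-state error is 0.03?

The loop is type 0, so e_ss(step) = 1/(1 + K_pos) with K_pos = K_p·G(0).
G(0) = 0.987. Require 1/(1 + K_p·0.987) = 0.03, so 1 + 0.987·K_p = 33.33.
K_p = (33.33 − 1)/0.987 = 32.8.

K_p = 32.8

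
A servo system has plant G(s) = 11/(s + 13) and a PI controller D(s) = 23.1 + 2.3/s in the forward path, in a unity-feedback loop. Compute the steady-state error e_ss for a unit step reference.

The open loop D(s)G(s) has a pole at the origin (type 1), so the static position error constant is infinite and e_ss = 1/(1+∞) = 0.

0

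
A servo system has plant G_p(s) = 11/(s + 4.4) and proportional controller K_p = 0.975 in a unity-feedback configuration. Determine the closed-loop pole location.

s = -15.12

Closed-loop transfer function: T(s) = K_p·G_p(s)/(1 + K_p·G_p(s)) = 10.72/(s + 4.4 + 10.72) = 10.72/(s + 15.12).
The closed-loop pole is at s = −15.12.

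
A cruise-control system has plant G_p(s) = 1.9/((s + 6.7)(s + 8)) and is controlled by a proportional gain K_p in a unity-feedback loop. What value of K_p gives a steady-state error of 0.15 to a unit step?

For a type-0 loop with proportional control, e_ss = 1/(1 + K_p·G_p(0)).
G_p(0) = 0.03545. Require 1/(1 + K_p·0.03545) = 0.15, so 1 + 0.03545·K_p = 6.667.
K_p = (6.667 − 1)/0.03545 = 160.

K_p = 160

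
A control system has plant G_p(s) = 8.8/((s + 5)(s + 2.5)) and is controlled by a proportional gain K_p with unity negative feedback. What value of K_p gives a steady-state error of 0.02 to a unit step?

K_p = 69.6

For a type-0 loop with proportional control, e_ss = 1/(1 + K_p·G_p(0)).
G_p(0) = 0.704. Require 1/(1 + K_p·0.704) = 0.02, so 1 + 0.704·K_p = 50.
K_p = (50 − 1)/0.704 = 69.6.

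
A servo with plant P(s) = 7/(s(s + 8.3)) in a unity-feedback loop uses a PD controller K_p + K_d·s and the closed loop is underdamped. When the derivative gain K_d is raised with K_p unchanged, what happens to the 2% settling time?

decrease

Characteristic equation s² + (8.3 + 7K_d)s + 7K_p = 0: raising K_d increases ζω_n = (8.3+7K_d)/2 while the loop stays underdamped, so T_s ≈ 4/(ζω_n) decreases.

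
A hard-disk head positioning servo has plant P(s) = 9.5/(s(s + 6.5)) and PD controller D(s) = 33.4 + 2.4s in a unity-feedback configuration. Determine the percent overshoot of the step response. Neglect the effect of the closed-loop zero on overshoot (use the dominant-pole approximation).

Forward path: (33.4 + 2.4s)·9.5/(s(s+6.5)). The closed-loop characteristic equation is s² + (6.5 + 9.5·2.4)s + 9.5·33.4 = 0.
That is s² + 29.3s + 317.3 = 0, so ω_n = 17.81 rad/s and ζ = 29.3/(2·17.81) = 0.8224.
%OS = 100·exp(−πζ/√(1−ζ²)) = 1.07%.

1.07%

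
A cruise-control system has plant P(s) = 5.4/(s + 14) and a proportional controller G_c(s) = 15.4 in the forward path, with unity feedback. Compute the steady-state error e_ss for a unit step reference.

0.144

The loop is type 0. Static position error constant K_pos = G_c(0)·P(0) = 15.4·0.3857 = 5.94.
Steady-state error to a unit step: e_ss = 1/(1+K_pos) = 1/6.94 = 0.144.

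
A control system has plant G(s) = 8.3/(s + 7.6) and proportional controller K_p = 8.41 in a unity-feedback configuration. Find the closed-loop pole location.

s = -77.4

Closed-loop transfer function: T(s) = K_p·G(s)/(1 + K_p·G(s)) = 69.8/(s + 7.6 + 69.8) = 69.8/(s + 77.4).
The closed-loop pole is at s = −77.4.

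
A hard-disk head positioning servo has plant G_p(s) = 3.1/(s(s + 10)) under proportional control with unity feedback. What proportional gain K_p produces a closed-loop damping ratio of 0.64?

K_p = 19.7

Closed-loop characteristic equation: s² + 10s + K_p·3.1 = 0.
So ω_n = √(3.1K_p) and 2ζω_n = 10, giving ζ = 10/(2√(3.1K_p)).
Setting ζ = 0.64: √(3.1K_p) = 10/(2·0.64) = 7.812, so K_p = 61.04/3.1 = 19.7.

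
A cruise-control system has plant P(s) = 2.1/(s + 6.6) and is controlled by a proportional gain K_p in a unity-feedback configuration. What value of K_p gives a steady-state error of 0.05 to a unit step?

K_p = 59.7

Steady-state error for a unit step on this type-0 loop is 1/(1 + K_p·P(0)).
P(0) = 0.3182. Require 1/(1 + K_p·0.3182) = 0.05, so 1 + 0.3182·K_p = 20.
K_p = (20 − 1)/0.3182 = 59.7.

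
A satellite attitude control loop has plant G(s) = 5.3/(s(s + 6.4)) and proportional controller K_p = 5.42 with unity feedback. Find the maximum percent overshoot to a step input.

9.65%

Closed-loop characteristic equation: s² + 6.4s + 28.73 = 0, so ω_n = 5.36 rad/s and ζ = 6.4/(2·5.36) = 0.5971.
%OS = 100·exp(−πζ/√(1−ζ²)) = 100·exp(−π·0.5971/√0.6435) = 9.65%.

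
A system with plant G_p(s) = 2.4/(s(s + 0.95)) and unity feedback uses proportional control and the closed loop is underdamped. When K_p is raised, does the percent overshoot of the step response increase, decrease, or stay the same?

increase

ζ = 0.95/(2√(2.4K_p)) decreases as K_p grows; lower damping means more overshoot.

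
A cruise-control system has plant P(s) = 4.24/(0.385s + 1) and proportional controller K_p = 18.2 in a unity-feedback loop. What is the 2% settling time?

T_s ≈ 0.0197 s

Closed loop: T(s) = K_p·P/(1+K_p·P) = 77.17/(0.385s + 1 + 77.17), with pole at s = −(1 + 77.17)/0.385 = −203.
τ = 1/203 = 0.004925 s, so 2% settling time ≈ 4τ = 0.0197 s.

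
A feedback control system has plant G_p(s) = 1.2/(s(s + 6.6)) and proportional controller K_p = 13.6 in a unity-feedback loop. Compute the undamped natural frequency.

1 + K_p·G_p(s) = 0 gives s² + 6.6s + 16.32 = 0.
Matching s² + 2ζω_n s + ω_n²: ω_n = √16.32 = 4.04 rad/s and 2ζω_n = 6.6, so ζ = 6.6/(2·4.04) = 0.817.

ω_n = 4.04 rad/s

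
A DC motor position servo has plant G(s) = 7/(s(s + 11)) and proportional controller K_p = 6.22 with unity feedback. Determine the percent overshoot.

From 1 + K_pG(s) = 0: s² + 11s + 43.54 = 0 ⇒ ω_n = 6.598, ζ = 0.8335.
%OS = 100·exp(−πζ/√(1−ζ²)) = 100·exp(−π·0.8335/√0.3052) = 0.874%.

0.874%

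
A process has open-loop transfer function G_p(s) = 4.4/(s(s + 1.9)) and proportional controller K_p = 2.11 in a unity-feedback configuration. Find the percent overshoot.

The closed-loop denominator s² + 1.9s + 9.284 gives ω_n = √9.284 = 3.047 and ζ = 1.9/(2ω_n) = 0.3118.
%OS = 100·exp(−πζ/√(1−ζ²)) = 100·exp(−π·0.3118/√0.9028) = 35.7%.

35.7%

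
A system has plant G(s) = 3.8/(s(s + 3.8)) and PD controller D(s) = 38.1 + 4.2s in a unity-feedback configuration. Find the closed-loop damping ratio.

Forward path: (38.1 + 4.2s)·3.8/(s(s+3.8)). The closed-loop characteristic equation is s² + (3.8 + 3.8·4.2)s + 3.8·38.1 = 0.
That is s² + 19.76s + 144.8 = 0, so ω_n = 12.03 rad/s and ζ = 19.76/(2·12.03) = 0.8211.

ζ = 0.821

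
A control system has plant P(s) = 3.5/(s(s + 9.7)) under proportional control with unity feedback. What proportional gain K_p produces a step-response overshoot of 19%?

K_p = 30.8

From %OS = 100·exp(−πζ/√(1−ζ²)) = 19%, ζ = −ln(0.19)/√(π²+ln²(0.19)) = 0.4673.
Characteristic equation s² + 9.7s + 3.5K_p = 0 gives ζ = 9.7/(2√(3.5K_p)).
Setting ζ = 0.4673: √(3.5K_p) = 9.7/(2·0.4673) = 10.38, so K_p = 107.7/3.5 = 30.8.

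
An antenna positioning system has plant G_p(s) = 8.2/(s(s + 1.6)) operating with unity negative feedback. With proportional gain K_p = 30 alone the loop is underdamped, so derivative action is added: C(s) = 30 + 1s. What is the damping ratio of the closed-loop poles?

Forward path: (30 + 1s)·8.2/(s(s+1.6)). The closed-loop characteristic equation is s² + (1.6 + 8.2·1)s + 8.2·30 = 0.
That is s² + 9.8s + 246 = 0, so ω_n = 15.68 rad/s and ζ = 9.8/(2·15.68) = 0.3124.

ζ = 0.312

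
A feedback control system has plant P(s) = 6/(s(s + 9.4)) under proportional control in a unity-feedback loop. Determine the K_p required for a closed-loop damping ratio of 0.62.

Closed-loop characteristic equation: s² + 9.4s + K_p·6 = 0.
So ω_n = √(6K_p) and 2ζω_n = 9.4, giving ζ = 9.4/(2√(6K_p)).
Setting ζ = 0.62: √(6K_p) = 9.4/(2·0.62) = 7.581, so K_p = 57.47/6 = 9.58.

K_p = 9.58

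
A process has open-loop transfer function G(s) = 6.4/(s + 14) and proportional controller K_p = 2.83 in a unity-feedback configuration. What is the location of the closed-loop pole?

s = -32.11

Closed-loop transfer function: T(s) = K_p·G(s)/(1 + K_p·G(s)) = 18.11/(s + 14 + 18.11) = 18.11/(s + 32.11).
The closed-loop pole is at s = −32.11.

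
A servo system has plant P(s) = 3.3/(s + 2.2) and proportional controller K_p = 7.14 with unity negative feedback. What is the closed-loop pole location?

Closed-loop transfer function: T(s) = K_p·P(s)/(1 + K_p·P(s)) = 23.56/(s + 2.2 + 23.56) = 23.56/(s + 25.76).
The closed-loop pole is at s = −25.76.

s = -25.76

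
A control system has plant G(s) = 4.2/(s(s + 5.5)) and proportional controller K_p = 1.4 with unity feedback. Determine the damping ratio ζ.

ζ = 1.13

The closed-loop denominator is s(s+5.5) + 1.4·4.2 = s² + 5.5s + 5.88.
So ω_n² = 5.88 ⇒ ω_n = 2.425 rad/s, and ζ = 5.5/(2ω_n) = 1.13.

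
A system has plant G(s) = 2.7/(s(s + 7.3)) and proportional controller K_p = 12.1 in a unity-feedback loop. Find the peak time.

T_p = 0.714 s

The closed-loop denominator s² + 7.3s + 32.67 gives ω_n = √32.67 = 5.716 and ζ = 7.3/(2ω_n) = 0.6386.
Damped frequency ω_d = ω_n√(1−ζ²) = 4.399 rad/s, so peak time T_p = π/ω_d = 0.714 s.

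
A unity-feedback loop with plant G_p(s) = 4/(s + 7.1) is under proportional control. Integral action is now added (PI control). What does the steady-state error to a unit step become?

The integrator makes K_pos = lim_{s→0} C(s)G(s) infinite, so e_ss = 1/(1+K_pos) = 0.

0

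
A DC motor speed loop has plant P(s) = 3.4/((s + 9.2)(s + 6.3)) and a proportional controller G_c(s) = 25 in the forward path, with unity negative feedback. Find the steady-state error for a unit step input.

The loop is type 0. Static position error constant K_pos = G_c(0)·P(0) = 25·0.05866 = 1.467.
Steady-state error to a unit step: e_ss = 1/(1+K_pos) = 1/2.467 = 0.405.

0.405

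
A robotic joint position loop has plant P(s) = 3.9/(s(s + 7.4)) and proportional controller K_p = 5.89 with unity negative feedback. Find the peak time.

From 1 + K_pP(s) = 0: s² + 7.4s + 22.97 = 0 ⇒ ω_n = 4.793, ζ = 0.772.
Damped frequency ω_d = ω_n√(1−ζ²) = 3.046 rad/s, so peak time T_p = π/ω_d = 1.03 s.

T_p = 1.03 s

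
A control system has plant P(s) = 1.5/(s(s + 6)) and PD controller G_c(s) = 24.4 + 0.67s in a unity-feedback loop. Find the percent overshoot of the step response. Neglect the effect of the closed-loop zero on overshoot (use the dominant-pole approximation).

Forward path: (24.4 + 0.67s)·1.5/(s(s+6)). The closed-loop characteristic equation is s² + (6 + 1.5·0.67)s + 1.5·24.4 = 0.
That is s² + 7.005s + 36.6 = 0, so ω_n = 6.05 rad/s and ζ = 7.005/(2·6.05) = 0.5789.
%OS = 100·exp(−πζ/√(1−ζ²)) = 10.7%.

10.7%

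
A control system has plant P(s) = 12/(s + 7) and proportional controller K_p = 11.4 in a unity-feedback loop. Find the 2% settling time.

T_s ≈ 0.0278 s

Closed-loop transfer function: T(s) = K_p·P(s)/(1 + K_p·P(s)) = 136.8/(s + 7 + 136.8) = 136.8/(s + 143.8).
Time constant τ = 1/143.8 = 0.006954 s, so the 2% settling time is about 4τ = 0.0278 s.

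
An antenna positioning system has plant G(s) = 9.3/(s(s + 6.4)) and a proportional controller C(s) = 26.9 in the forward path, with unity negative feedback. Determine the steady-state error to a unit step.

The open loop C(s)G(s) has a pole at the origin (type 1), so the static position error constant is infinite and e_ss = 1/(1+∞) = 0.

0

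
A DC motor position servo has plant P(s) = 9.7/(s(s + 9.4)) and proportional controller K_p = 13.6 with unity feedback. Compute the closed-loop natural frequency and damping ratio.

ω_n = 11.5 rad/s, ζ = 0.409

With unity feedback the closed-loop characteristic equation is s² + 9.4s + 13.6·9.7 = s² + 9.4s + 131.9 = 0.
Matching s² + 2ζω_n s + ω_n²: ω_n = √131.9 = 11.49 rad/s and 2ζω_n = 9.4, so ζ = 9.4/(2·11.49) = 0.409.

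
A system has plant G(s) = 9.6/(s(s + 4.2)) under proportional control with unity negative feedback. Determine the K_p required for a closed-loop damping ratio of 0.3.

Closed-loop characteristic equation: s² + 4.2s + K_p·9.6 = 0.
So ω_n = √(9.6K_p) and 2ζω_n = 4.2, giving ζ = 4.2/(2√(9.6K_p)).
Setting ζ = 0.3: √(9.6K_p) = 4.2/(2·0.3) = 7, so K_p = 49/9.6 = 5.1.

K_p = 5.1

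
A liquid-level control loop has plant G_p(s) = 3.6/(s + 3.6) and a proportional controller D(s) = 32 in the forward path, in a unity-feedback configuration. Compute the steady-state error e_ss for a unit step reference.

The loop is type 0. Static position error constant K_pos = D(0)·G_p(0) = 32·1 = 32.
Steady-state error to a unit step: e_ss = 1/(1+K_pos) = 1/33 = 0.0303.

0.0303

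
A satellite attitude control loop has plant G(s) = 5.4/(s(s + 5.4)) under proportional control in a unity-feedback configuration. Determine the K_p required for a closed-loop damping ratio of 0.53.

K_p = 4.81

Closed-loop characteristic equation: s² + 5.4s + K_p·5.4 = 0.
So ω_n = √(5.4K_p) and 2ζω_n = 5.4, giving ζ = 5.4/(2√(5.4K_p)).
Setting ζ = 0.53: √(5.4K_p) = 5.4/(2·0.53) = 5.094, so K_p = 25.95/5.4 = 4.81.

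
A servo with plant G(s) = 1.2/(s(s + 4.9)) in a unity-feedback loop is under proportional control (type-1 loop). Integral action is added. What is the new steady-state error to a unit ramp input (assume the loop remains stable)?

0

The integrator raises the loop to type 2, so K_v → ∞ and e_ss to a ramp is zero.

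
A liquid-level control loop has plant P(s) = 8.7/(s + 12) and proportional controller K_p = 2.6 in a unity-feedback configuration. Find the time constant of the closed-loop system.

τ = 0.0289 s

Closed-loop transfer function: T(s) = K_p·P(s)/(1 + K_p·P(s)) = 22.62/(s + 12 + 22.62) = 22.62/(s + 34.62).
Time constant τ = 1/34.62 = 0.0289 s.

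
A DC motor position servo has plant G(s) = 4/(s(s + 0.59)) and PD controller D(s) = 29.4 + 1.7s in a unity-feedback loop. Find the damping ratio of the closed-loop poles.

Forward path: (29.4 + 1.7s)·4/(s(s+0.59)). The closed-loop characteristic equation is s² + (0.59 + 4·1.7)s + 4·29.4 = 0.
That is s² + 7.39s + 117.6 = 0, so ω_n = 10.84 rad/s and ζ = 7.39/(2·10.84) = 0.3407.

ζ = 0.341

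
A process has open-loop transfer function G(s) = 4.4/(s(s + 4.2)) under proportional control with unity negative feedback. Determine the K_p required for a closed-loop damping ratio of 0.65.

Closed-loop characteristic equation: s² + 4.2s + K_p·4.4 = 0.
So ω_n = √(4.4K_p) and 2ζω_n = 4.2, giving ζ = 4.2/(2√(4.4K_p)).
Setting ζ = 0.65: √(4.4K_p) = 4.2/(2·0.65) = 3.231, so K_p = 10.44/4.4 = 2.37.

K_p = 2.37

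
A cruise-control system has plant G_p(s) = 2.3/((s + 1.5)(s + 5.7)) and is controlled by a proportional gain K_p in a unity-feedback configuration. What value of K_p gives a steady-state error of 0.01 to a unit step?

K_p = 368

For a type-0 loop with proportional control, e_ss = 1/(1 + K_p·G_p(0)).
G_p(0) = 0.269. Require 1/(1 + K_p·0.269) = 0.01, so 1 + 0.269·K_p = 100.
K_p = (100 − 1)/0.269 = 368.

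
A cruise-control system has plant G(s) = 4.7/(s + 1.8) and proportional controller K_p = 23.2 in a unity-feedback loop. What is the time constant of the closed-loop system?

τ = 0.00902 s

Closed-loop transfer function: T(s) = K_p·G(s)/(1 + K_p·G(s)) = 109/(s + 1.8 + 109) = 109/(s + 110.8).
Time constant τ = 1/110.8 = 0.00902 s.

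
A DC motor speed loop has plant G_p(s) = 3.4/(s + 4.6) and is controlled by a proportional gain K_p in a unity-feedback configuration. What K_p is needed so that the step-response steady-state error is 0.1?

The loop is type 0, so e_ss(step) = 1/(1 + K_pos) with K_pos = K_p·G_p(0).
G_p(0) = 0.7391. Require 1/(1 + K_p·0.7391) = 0.1, so 1 + 0.7391·K_p = 10.
K_p = (10 − 1)/0.7391 = 12.2.

K_p = 12.2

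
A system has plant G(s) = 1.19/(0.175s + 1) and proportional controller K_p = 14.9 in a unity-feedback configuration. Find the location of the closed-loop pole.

s = -107

Closed loop: T(s) = K_p·G/(1+K_p·G) = 17.73/(0.175s + 1 + 17.73), with pole at s = −(1 + 17.73)/0.175 = −107.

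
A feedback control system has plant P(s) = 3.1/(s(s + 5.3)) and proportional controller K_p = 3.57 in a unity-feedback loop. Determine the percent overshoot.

1.59%

Closed-loop characteristic equation: s² + 5.3s + 11.07 = 0, so ω_n = 3.327 rad/s and ζ = 5.3/(2·3.327) = 0.7966.
%OS = 100·exp(−πζ/√(1−ζ²)) = 100·exp(−π·0.7966/√0.3655) = 1.59%.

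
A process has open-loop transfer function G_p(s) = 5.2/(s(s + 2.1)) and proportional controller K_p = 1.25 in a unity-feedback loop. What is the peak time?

T_p = 1.35 s

The closed-loop denominator s² + 2.1s + 6.5 gives ω_n = √6.5 = 2.55 and ζ = 2.1/(2ω_n) = 0.4118.
Damped frequency ω_d = ω_n√(1−ζ²) = 2.323 rad/s, so peak time T_p = π/ω_d = 1.35 s.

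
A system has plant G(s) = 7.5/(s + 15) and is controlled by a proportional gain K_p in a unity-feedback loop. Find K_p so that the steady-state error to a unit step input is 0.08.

K_p = 23

For a type-0 loop with proportional control, e_ss = 1/(1 + K_p·G(0)).
G(0) = 0.5. Require 1/(1 + K_p·0.5) = 0.08, so 1 + 0.5·K_p = 12.5.
K_p = (12.5 − 1)/0.5 = 23.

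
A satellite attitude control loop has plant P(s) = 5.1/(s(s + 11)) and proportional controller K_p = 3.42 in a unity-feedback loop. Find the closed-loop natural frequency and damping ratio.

ω_n = 4.18 rad/s, ζ = 1.32

1 + K_p·P(s) = 0 gives s² + 11s + 17.44 = 0.
Matching s² + 2ζω_n s + ω_n²: ω_n = √17.44 = 4.176 rad/s and 2ζω_n = 11, so ζ = 11/(2·4.176) = 1.32.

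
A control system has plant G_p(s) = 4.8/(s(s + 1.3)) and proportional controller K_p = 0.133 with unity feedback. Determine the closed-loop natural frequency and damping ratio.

ω_n = 0.799 rad/s, ζ = 0.814

1 + K_p·G_p(s) = 0 gives s² + 1.3s + 0.6384 = 0.
Matching s² + 2ζω_n s + ω_n²: ω_n = √0.6384 = 0.799 rad/s and 2ζω_n = 1.3, so ζ = 1.3/(2·0.799) = 0.814.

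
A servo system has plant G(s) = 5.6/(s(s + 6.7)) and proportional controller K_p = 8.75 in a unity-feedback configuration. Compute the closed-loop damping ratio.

ζ = 0.479

With unity feedback the closed-loop characteristic equation is s² + 6.7s + 8.75·5.6 = s² + 6.7s + 49 = 0.
So ω_n² = 49 ⇒ ω_n = 7 rad/s, and ζ = 6.7/(2ω_n) = 0.479.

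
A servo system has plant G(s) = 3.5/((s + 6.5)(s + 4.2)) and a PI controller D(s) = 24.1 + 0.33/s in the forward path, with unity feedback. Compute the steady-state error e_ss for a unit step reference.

The open loop D(s)G(s) has a pole at the origin (type 1), so the static position error constant is infinite and e_ss = 1/(1+∞) = 0.

0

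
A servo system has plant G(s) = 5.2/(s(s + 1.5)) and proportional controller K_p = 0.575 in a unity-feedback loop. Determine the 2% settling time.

T_s ≈ 5.33 s

From 1 + K_pG(s) = 0: s² + 1.5s + 2.99 = 0 ⇒ ω_n = 1.729, ζ = 0.4337.
2% settling time T_s ≈ 4/(ζω_n) = 4/0.75 = 5.33 s.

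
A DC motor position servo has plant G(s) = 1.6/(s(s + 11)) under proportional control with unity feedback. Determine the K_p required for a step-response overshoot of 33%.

From %OS = 100·exp(−πζ/√(1−ζ²)) = 33%, ζ = −ln(0.33)/√(π²+ln²(0.33)) = 0.3328.
Characteristic equation s² + 11s + 1.6K_p = 0 gives ζ = 11/(2√(1.6K_p)).
Setting ζ = 0.3328: √(1.6K_p) = 11/(2·0.3328) = 16.53, so K_p = 273.1/1.6 = 171.

K_p = 171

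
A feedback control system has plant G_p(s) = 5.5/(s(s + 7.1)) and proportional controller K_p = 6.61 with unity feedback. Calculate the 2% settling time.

T_s ≈ 1.13 s

The closed-loop denominator s² + 7.1s + 36.36 gives ω_n = √36.36 = 6.03 and ζ = 7.1/(2ω_n) = 0.5888.
2% settling time T_s ≈ 4/(ζω_n) = 4/3.55 = 1.13 s.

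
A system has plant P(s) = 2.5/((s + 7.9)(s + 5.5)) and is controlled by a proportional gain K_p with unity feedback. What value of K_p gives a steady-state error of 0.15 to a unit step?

The loop is type 0, so e_ss(step) = 1/(1 + K_pos) with K_pos = K_p·P(0).
P(0) = 0.05754. Require 1/(1 + K_p·0.05754) = 0.15, so 1 + 0.05754·K_p = 6.667.
K_p = (6.667 − 1)/0.05754 = 98.5.

K_p = 98.5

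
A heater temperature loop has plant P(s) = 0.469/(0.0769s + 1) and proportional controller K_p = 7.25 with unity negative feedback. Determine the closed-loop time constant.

τ = 0.0175 s

Closed loop: T(s) = K_p·P/(1+K_p·P) = 3.4/(0.0769s + 1 + 3.4), with pole at s = −(1 + 3.4)/0.0769 = −57.22.
Closed-loop time constant τ = 1/57.22 = 0.0175 s.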